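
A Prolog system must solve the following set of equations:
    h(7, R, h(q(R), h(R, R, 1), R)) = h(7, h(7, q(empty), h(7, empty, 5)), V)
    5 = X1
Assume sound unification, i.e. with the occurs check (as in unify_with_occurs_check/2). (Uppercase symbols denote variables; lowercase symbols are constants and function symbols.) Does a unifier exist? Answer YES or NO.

Decompose h/3: 7 = 7,  R = h(7, q(empty), h(7, empty, 5)),  h(q(R), h(R, R, 1), R) = V.
Delete trivial equation 7 = 7.
Bind R := h(7, q(empty), h(7, empty, 5)); substituting into the one remaining equation that mentions R gives: h(q(h(7, q(empty), h(7, empty, 5))), h(h(7, q(empty), h(7, empty, 5)), h(7, q(empty), h(7, empty, 5)), 1), h(7, q(empty), h(7, empty, 5))) = V.
Bind V := h(q(h(7, q(empty), h(7, empty, 5))), h(h(7, q(empty), h(7, empty, 5)), h(7, q(empty), h(7, empty, 5)), 1), h(7, q(empty), h(7, empty, 5))); no other remaining equation mentions V.
Bind X1 := 5.
No equations remain and no clash or occurs-check failure arose, so a unifier exists.

YES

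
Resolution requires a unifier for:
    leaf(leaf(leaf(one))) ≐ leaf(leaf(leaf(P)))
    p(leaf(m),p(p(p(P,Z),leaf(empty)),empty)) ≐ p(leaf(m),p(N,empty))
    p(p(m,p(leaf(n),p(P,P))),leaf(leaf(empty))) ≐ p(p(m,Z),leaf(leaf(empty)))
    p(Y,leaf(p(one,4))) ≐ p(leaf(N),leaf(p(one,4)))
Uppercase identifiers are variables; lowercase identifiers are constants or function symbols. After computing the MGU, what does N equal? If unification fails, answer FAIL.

Decompose leaf/1: leaf(leaf(one)) ≐ leaf(leaf(P)).
Decompose leaf/1: leaf(one) ≐ leaf(P).
Decompose leaf/1: one ≐ P.
Bind P := one; substituting into the 2 remaining equations that mention P gives: p(leaf(m),p(p(p(one,Z),leaf(empty)),empty)) ≐ p(leaf(m),p(N,empty)),  p(p(m,p(leaf(n),p(one,one))),leaf(leaf(empty))) ≐ p(p(m,Z),leaf(leaf(empty))).
Decompose p/2: leaf(m) ≐ leaf(m),  p(p(p(one,Z),leaf(empty)),empty) ≐ p(N,empty).
Delete trivial equation leaf(m) ≐ leaf(m).
Decompose p/2: p(p(one,Z),leaf(empty)) ≐ N,  empty ≐ empty.
Bind N := p(p(one,Z),leaf(empty)); substituting into the one remaining equation that mentions N gives: p(Y,leaf(p(one,4))) ≐ p(leaf(p(p(one,Z),leaf(empty))),leaf(p(one,4))).
Delete trivial equation empty ≐ empty.
Decompose p/2: p(m,p(leaf(n),p(one,one))) ≐ p(m,Z),  leaf(leaf(empty)) ≐ leaf(leaf(empty)).
Decompose p/2: m ≐ m,  p(leaf(n),p(one,one)) ≐ Z.
Delete trivial equation m ≐ m.
Bind Z := p(leaf(n),p(one,one)); substituting into the one remaining equation that mentions Z gives: p(Y,leaf(p(one,4))) ≐ p(leaf(p(p(one,p(leaf(n),p(one,one))),leaf(empty))),leaf(p(one,4))). Substituting into the earlier binding gives N := p(p(one,p(leaf(n),p(one,one))),leaf(empty)).
Delete trivial equation leaf(leaf(empty)) ≐ leaf(leaf(empty)).
Decompose p/2: Y ≐ leaf(p(p(one,p(leaf(n),p(one,one))),leaf(empty))),  leaf(p(one,4)) ≐ leaf(p(one,4)).
Bind Y := leaf(p(p(one,p(leaf(n),p(one,one))),leaf(empty))); no other remaining equation mentions Y.
Delete trivial equation leaf(p(one,4)) ≐ leaf(p(one,4)).
MGU = { P ↦ one, N ↦ p(p(one,p(leaf(n),p(one,one))),leaf(empty)), Z ↦ p(leaf(n),p(one,one)), Y ↦ leaf(p(p(one,p(leaf(n),p(one,one))),leaf(empty))) }, so N ↦ p(p(one,p(leaf(n),p(one,one))),leaf(empty)).

p(p(one,p(leaf(n),p(one,one))),leaf(empty))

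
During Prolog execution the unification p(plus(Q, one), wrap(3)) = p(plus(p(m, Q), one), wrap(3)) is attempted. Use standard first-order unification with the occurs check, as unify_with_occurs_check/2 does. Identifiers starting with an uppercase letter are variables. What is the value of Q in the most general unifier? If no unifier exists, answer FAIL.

Decompose p/2: plus(Q, one) = plus(p(m, Q), one),  wrap(3) = wrap(3).
Decompose plus/2: Q = p(m, Q),  one = one.
Occurs check fails: Q occurs in p(m, Q); the equation Q = p(m, Q) has no finite solution.

FAIL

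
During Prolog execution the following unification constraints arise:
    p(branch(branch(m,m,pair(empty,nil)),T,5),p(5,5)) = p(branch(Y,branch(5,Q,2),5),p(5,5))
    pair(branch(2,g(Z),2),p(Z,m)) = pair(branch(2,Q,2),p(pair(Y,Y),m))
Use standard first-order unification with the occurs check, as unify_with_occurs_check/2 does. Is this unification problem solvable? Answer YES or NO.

Decompose p/2: branch(branch(m,m,pair(empty,nil)),T,5) = branch(Y,branch(5,Q,2),5),  p(5,5) = p(5,5).
Decompose branch/3: branch(m,m,pair(empty,nil)) = Y,  T = branch(5,Q,2),  5 = 5.
Bind Y := branch(m,m,pair(empty,nil)); substituting into the one remaining equation that mentions Y gives: pair(branch(2,g(Z),2),p(Z,m)) = pair(branch(2,Q,2),p(pair(branch(m,m,pair(empty,nil)),branch(m,m,pair(empty,nil))),m)).
Bind T := branch(5,Q,2); no other remaining equation mentions T.
Delete trivial equation 5 = 5.
Delete trivial equation p(5,5) = p(5,5).
Decompose pair/2: branch(2,g(Z),2) = branch(2,Q,2),  p(Z,m) = p(pair(branch(m,m,pair(empty,nil)),branch(m,m,pair(empty,nil))),m).
Decompose branch/3: 2 = 2,  g(Z) = Q,  2 = 2.
Delete trivial equation 2 = 2.
Bind Q := g(Z); no other remaining equation mentions Q. Substituting into the earlier binding gives T := branch(5,g(Z),2).
Delete trivial equation 2 = 2.
Decompose p/2: Z = pair(branch(m,m,pair(empty,nil)),branch(m,m,pair(empty,nil))),  m = m.
Bind Z := pair(branch(m,m,pair(empty,nil)),branch(m,m,pair(empty,nil))); no other remaining equation mentions Z. Substituting into the earlier bindings gives T := branch(5,g(pair(branch(m,m,pair(empty,nil)),branch(m,m,pair(empty,nil)))),2), Q := g(pair(branch(m,m,pair(empty,nil)),branch(m,m,pair(empty,nil)))).
Delete trivial equation m = m.
No equations remain and no clash or occurs-check failure arose, so a unifier exists.

YES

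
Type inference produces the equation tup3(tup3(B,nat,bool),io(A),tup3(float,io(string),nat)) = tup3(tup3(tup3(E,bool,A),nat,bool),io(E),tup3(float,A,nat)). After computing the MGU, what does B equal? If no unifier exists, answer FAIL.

tup3(io(string),bool,io(string))

Decompose tup3/3: tup3(B,nat,bool) = tup3(tup3(E,bool,A),nat,bool),  io(A) = io(E),  tup3(float,io(string),nat) = tup3(float,A,nat).
Decompose tup3/3: B = tup3(E,bool,A),  nat = nat,  bool = bool.
Bind B := tup3(E,bool,A); no other remaining equation mentions B.
Delete trivial equation nat = nat.
Delete trivial equation bool = bool.
Decompose io/1: A = E.
Bind A := E; substituting into the remaining equation gives: tup3(float,io(string),nat) = tup3(float,E,nat). Substituting into the earlier binding gives B := tup3(E,bool,E).
Decompose tup3/3: float = float,  io(string) = E,  nat = nat.
Delete trivial equation float = float.
Bind E := io(string); no other remaining equation mentions E. Substituting into the earlier bindings gives B := tup3(io(string),bool,io(string)), A := io(string).
Delete trivial equation nat = nat.
MGU = { B ↦ tup3(io(string),bool,io(string)), A ↦ io(string), E ↦ io(string) }, so B ↦ tup3(io(string),bool,io(string)).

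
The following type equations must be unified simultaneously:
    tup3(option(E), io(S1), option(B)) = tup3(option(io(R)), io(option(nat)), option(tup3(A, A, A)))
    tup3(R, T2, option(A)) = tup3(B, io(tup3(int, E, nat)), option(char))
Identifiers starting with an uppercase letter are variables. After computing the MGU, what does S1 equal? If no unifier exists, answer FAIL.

option(nat)

Decompose tup3/3: option(E) = option(io(R)),  io(S1) = io(option(nat)),  option(B) = option(tup3(A, A, A)).
Decompose option/1: E = io(R).
Bind E := io(R); substituting into the one remaining equation that mentions E gives: tup3(R, T2, option(A)) = tup3(B, io(tup3(int, io(R), nat)), option(char)).
Decompose io/1: S1 = option(nat).
Bind S1 := option(nat); no other remaining equation mentions S1.
Decompose option/1: B = tup3(A, A, A).
Bind B := tup3(A, A, A); substituting into the remaining equation gives: tup3(R, T2, option(A)) = tup3(tup3(A, A, A), io(tup3(int, io(R), nat)), option(char)).
Decompose tup3/3: R = tup3(A, A, A),  T2 = io(tup3(int, io(R), nat)),  option(A) = option(char).
Bind R := tup3(A, A, A); substituting into the one remaining equation that mentions R gives: T2 = io(tup3(int, io(tup3(A, A, A)), nat)). Substituting into the earlier binding gives E := io(tup3(A, A, A)).
Bind T2 := io(tup3(int, io(tup3(A, A, A)), nat)); no other remaining equation mentions T2.
Decompose option/1: A = char.
Bind A := char. Substituting into the earlier bindings gives E := io(tup3(char, char, char)), B := tup3(char, char, char), R := tup3(char, char, char), T2 := io(tup3(int, io(tup3(char, char, char)), nat)).
MGU = { E -> io(tup3(char, char, char)), S1 -> option(nat), B -> tup3(char, char, char), R -> tup3(char, char, char), T2 -> io(tup3(int, io(tup3(char, char, char)), nat)), A -> char }, so S1 -> option(nat).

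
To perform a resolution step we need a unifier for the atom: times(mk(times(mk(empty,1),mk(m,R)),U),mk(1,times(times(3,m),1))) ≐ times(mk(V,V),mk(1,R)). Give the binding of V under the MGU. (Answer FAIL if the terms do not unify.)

times(mk(empty,1),mk(m,times(times(3,m),1)))

Decompose times/2: mk(times(mk(empty,1),mk(m,R)),U) ≐ mk(V,V),  mk(1,times(times(3,m),1)) ≐ mk(1,R).
Decompose mk/2: times(mk(empty,1),mk(m,R)) ≐ V,  U ≐ V.
Bind V := times(mk(empty,1),mk(m,R)); substituting into the one remaining equation that mentions V gives: U ≐ times(mk(empty,1),mk(m,R)).
Bind U := times(mk(empty,1),mk(m,R)); no other remaining equation mentions U.
Decompose mk/2: 1 ≐ 1,  times(times(3,m),1) ≐ R.
Delete trivial equation 1 ≐ 1.
Bind R := times(times(3,m),1). Substituting into the earlier bindings gives V := times(mk(empty,1),mk(m,times(times(3,m),1))), U := times(mk(empty,1),mk(m,times(times(3,m),1))).
MGU = { V -> times(mk(empty,1),mk(m,times(times(3,m),1))), U -> times(mk(empty,1),mk(m,times(times(3,m),1))), R -> times(times(3,m),1) }, so V -> times(mk(empty,1),mk(m,times(times(3,m),1))).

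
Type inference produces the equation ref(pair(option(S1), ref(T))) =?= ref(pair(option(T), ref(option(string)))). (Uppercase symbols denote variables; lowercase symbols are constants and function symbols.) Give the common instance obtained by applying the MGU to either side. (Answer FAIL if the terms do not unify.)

ref(pair(option(option(string)), ref(option(string))))

Decompose ref/1: pair(option(S1), ref(T)) =?= pair(option(T), ref(option(string))).
Decompose pair/2: option(S1) =?= option(T),  ref(T) =?= ref(option(string)).
Decompose option/1: S1 =?= T.
Bind S1 := T; no other remaining equation mentions S1.
Decompose ref/1: T =?= option(string).
Bind T := option(string). Substituting into the earlier binding gives S1 := option(string).
Applying the MGU to either side gives ref(pair(option(option(string)), ref(option(string)))).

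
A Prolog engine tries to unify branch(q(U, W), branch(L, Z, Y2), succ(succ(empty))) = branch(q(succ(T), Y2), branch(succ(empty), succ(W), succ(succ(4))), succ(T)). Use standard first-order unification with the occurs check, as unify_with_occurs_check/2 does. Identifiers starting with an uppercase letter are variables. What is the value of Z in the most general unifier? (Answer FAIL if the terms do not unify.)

succ(succ(succ(4)))

Decompose branch/3: q(U, W) = q(succ(T), Y2),  branch(L, Z, Y2) = branch(succ(empty), succ(W), succ(succ(4))),  succ(succ(empty)) = succ(T).
Decompose q/2: U = succ(T),  W = Y2.
Bind U := succ(T); no other remaining equation mentions U.
Bind W := Y2; substituting into the one remaining equation that mentions W gives: branch(L, Z, Y2) = branch(succ(empty), succ(Y2), succ(succ(4))).
Decompose branch/3: L = succ(empty),  Z = succ(Y2),  Y2 = succ(succ(4)).
Bind L := succ(empty); no other remaining equation mentions L.
Bind Z := succ(Y2); no other remaining equation mentions Z.
Bind Y2 := succ(succ(4)); no other remaining equation mentions Y2. Substituting into the earlier bindings gives W := succ(succ(4)), Z := succ(succ(succ(4))).
Decompose succ/1: succ(empty) = T.
Bind T := succ(empty). Substituting into the earlier binding gives U := succ(succ(empty)).
MGU = { U = succ(succ(empty)), W = succ(succ(4)), L = succ(empty), Z = succ(succ(succ(4))), Y2 = succ(succ(4)), T = succ(empty) }, so Z = succ(succ(succ(4))).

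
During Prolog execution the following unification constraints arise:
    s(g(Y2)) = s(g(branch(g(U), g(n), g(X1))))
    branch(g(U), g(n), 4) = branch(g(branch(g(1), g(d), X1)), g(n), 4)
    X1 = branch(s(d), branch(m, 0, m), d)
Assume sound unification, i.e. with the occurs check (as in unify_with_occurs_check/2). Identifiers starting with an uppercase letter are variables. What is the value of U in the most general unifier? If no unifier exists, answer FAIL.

Decompose s/1: g(Y2) = g(branch(g(U), g(n), g(X1))).
Decompose g/1: Y2 = branch(g(U), g(n), g(X1)).
Bind Y2 := branch(g(U), g(n), g(X1)); no other remaining equation mentions Y2.
Decompose branch/3: g(U) = g(branch(g(1), g(d), X1)),  g(n) = g(n),  4 = 4.
Decompose g/1: U = branch(g(1), g(d), X1).
Bind U := branch(g(1), g(d), X1); no other remaining equation mentions U. Substituting into the earlier binding gives Y2 := branch(g(branch(g(1), g(d), X1)), g(n), g(X1)).
Delete trivial equation g(n) = g(n).
Delete trivial equation 4 = 4.
Bind X1 := branch(s(d), branch(m, 0, m), d). Substituting into the earlier bindings gives Y2 := branch(g(branch(g(1), g(d), branch(s(d), branch(m, 0, m), d))), g(n), g(branch(s(d), branch(m, 0, m), d))), U := branch(g(1), g(d), branch(s(d), branch(m, 0, m), d)).
MGU = { Y2 = branch(g(branch(g(1), g(d), branch(s(d), branch(m, 0, m), d))), g(n), g(branch(s(d), branch(m, 0, m), d))), U = branch(g(1), g(d), branch(s(d), branch(m, 0, m), d)), X1 = branch(s(d), branch(m, 0, m), d) }, so U = branch(g(1), g(d), branch(s(d), branch(m, 0, m), d)).

branch(g(1), g(d), branch(s(d), branch(m, 0, m), d))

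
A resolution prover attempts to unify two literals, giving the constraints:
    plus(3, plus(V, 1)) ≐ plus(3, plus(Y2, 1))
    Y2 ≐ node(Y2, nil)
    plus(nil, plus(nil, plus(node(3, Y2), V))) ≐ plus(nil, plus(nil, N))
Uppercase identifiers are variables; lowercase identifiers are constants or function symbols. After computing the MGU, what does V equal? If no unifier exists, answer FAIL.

FAIL

Decompose plus/2: 3 ≐ 3,  plus(V, 1) ≐ plus(Y2, 1).
Delete trivial equation 3 ≐ 3.
Decompose plus/2: V ≐ Y2,  1 ≐ 1.
Bind V := Y2; substituting into the one remaining equation that mentions V gives: plus(nil, plus(nil, plus(node(3, Y2), Y2))) ≐ plus(nil, plus(nil, N)).
Delete trivial equation 1 ≐ 1.
Occurs check fails: Y2 occurs in node(Y2, nil); the equation Y2 ≐ node(Y2, nil) has no finite solution.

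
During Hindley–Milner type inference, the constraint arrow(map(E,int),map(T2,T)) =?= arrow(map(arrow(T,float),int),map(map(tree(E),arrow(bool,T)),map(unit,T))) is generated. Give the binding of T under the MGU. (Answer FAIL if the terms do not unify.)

FAIL

Decompose arrow/2: map(E,int) =?= map(arrow(T,float),int),  map(T2,T) =?= map(map(tree(E),arrow(bool,T)),map(unit,T)).
Decompose map/2: E =?= arrow(T,float),  int =?= int.
Bind E := arrow(T,float); substituting into the one remaining equation that mentions E gives: map(T2,T) =?= map(map(tree(arrow(T,float)),arrow(bool,T)),map(unit,T)).
Delete trivial equation int =?= int.
Decompose map/2: T2 =?= map(tree(arrow(T,float)),arrow(bool,T)),  T =?= map(unit,T).
Bind T2 := map(tree(arrow(T,float)),arrow(bool,T)); no other remaining equation mentions T2.
Occurs check fails: T occurs in map(unit,T); the equation T =?= map(unit,T) has no finite solution.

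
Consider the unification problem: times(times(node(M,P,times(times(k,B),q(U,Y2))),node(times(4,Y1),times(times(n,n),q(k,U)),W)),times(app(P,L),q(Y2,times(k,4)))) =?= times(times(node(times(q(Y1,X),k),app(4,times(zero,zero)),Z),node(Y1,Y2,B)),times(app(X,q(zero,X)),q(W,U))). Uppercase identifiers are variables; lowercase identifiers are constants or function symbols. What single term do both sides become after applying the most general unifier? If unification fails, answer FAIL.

Decompose times/2: times(node(M,P,times(times(k,B),q(U,Y2))),node(times(4,Y1),times(times(n,n),q(k,U)),W)) =?= times(node(times(q(Y1,X),k),app(4,times(zero,zero)),Z),node(Y1,Y2,B)),  times(app(P,L),q(Y2,times(k,4))) =?= times(app(X,q(zero,X)),q(W,U)).
Decompose times/2: node(M,P,times(times(k,B),q(U,Y2))) =?= node(times(q(Y1,X),k),app(4,times(zero,zero)),Z),  node(times(4,Y1),times(times(n,n),q(k,U)),W) =?= node(Y1,Y2,B).
Decompose node/3: M =?= times(q(Y1,X),k),  P =?= app(4,times(zero,zero)),  times(times(k,B),q(U,Y2)) =?= Z.
Bind M := times(q(Y1,X),k); no other remaining equation mentions M.
Bind P := app(4,times(zero,zero)); substituting into the one remaining equation that mentions P gives: times(app(app(4,times(zero,zero)),L),q(Y2,times(k,4))) =?= times(app(X,q(zero,X)),q(W,U)).
Bind Z := times(times(k,B),q(U,Y2)); no other remaining equation mentions Z.
Decompose node/3: times(4,Y1) =?= Y1,  times(times(n,n),q(k,U)) =?= Y2,  W =?= B.
Occurs check fails: Y1 occurs in times(4,Y1); the equation Y1 =?= times(4,Y1) has no finite solution.

FAIL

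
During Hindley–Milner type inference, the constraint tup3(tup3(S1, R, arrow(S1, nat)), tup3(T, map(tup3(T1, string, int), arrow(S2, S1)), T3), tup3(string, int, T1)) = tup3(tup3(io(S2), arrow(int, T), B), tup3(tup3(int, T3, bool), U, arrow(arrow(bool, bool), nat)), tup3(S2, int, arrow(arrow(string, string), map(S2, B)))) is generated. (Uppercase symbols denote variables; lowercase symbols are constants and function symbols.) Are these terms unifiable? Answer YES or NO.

Decompose tup3/3: tup3(S1, R, arrow(S1, nat)) = tup3(io(S2), arrow(int, T), B),  tup3(T, map(tup3(T1, string, int), arrow(S2, S1)), T3) = tup3(tup3(int, T3, bool), U, arrow(arrow(bool, bool), nat)),  tup3(string, int, T1) = tup3(S2, int, arrow(arrow(string, string), map(S2, B))).
Decompose tup3/3: S1 = io(S2),  R = arrow(int, T),  arrow(S1, nat) = B.
Bind S1 := io(S2); substituting into the 2 remaining equations that mention S1 gives: arrow(io(S2), nat) = B,  tup3(T, map(tup3(T1, string, int), arrow(S2, io(S2))), T3) = tup3(tup3(int, T3, bool), U, arrow(arrow(bool, bool), nat)).
Bind R := arrow(int, T); no other remaining equation mentions R.
Bind B := arrow(io(S2), nat); substituting into the one remaining equation that mentions B gives: tup3(string, int, T1) = tup3(S2, int, arrow(arrow(string, string), map(S2, arrow(io(S2), nat)))).
Decompose tup3/3: T = tup3(int, T3, bool),  map(tup3(T1, string, int), arrow(S2, io(S2))) = U,  T3 = arrow(arrow(bool, bool), nat).
Bind T := tup3(int, T3, bool); no other remaining equation mentions T. Substituting into the earlier binding gives R := arrow(int, tup3(int, T3, bool)).
Bind U := map(tup3(T1, string, int), arrow(S2, io(S2))); no other remaining equation mentions U.
Bind T3 := arrow(arrow(bool, bool), nat); no other remaining equation mentions T3. Substituting into the earlier bindings gives R := arrow(int, tup3(int, arrow(arrow(bool, bool), nat), bool)), T := tup3(int, arrow(arrow(bool, bool), nat), bool).
Decompose tup3/3: string = S2,  int = int,  T1 = arrow(arrow(string, string), map(S2, arrow(io(S2), nat))).
Bind S2 := string; substituting into the one remaining equation that mentions S2 gives: T1 = arrow(arrow(string, string), map(string, arrow(io(string), nat))). Substituting into the earlier bindings gives S1 := io(string), B := arrow(io(string), nat), U := map(tup3(T1, string, int), arrow(string, io(string))).
Delete trivial equation int = int.
Bind T1 := arrow(arrow(string, string), map(string, arrow(io(string), nat))). Substituting into the earlier binding gives U := map(tup3(arrow(arrow(string, string), map(string, arrow(io(string), nat))), string, int), arrow(string, io(string))).
No equations remain and no clash or occurs-check failure arose, so a unifier exists.

YES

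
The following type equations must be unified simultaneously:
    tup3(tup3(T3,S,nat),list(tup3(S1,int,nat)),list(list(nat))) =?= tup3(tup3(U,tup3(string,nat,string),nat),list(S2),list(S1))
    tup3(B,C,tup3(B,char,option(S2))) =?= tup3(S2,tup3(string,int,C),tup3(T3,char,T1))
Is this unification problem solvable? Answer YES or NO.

NO

Decompose tup3/3: tup3(T3,S,nat) =?= tup3(U,tup3(string,nat,string),nat),  list(tup3(S1,int,nat)) =?= list(S2),  list(list(nat)) =?= list(S1).
Decompose tup3/3: T3 =?= U,  S =?= tup3(string,nat,string),  nat =?= nat.
Bind T3 := U; substituting into the one remaining equation that mentions T3 gives: tup3(B,C,tup3(B,char,option(S2))) =?= tup3(S2,tup3(string,int,C),tup3(U,char,T1)).
Bind S := tup3(string,nat,string); no other remaining equation mentions S.
Delete trivial equation nat =?= nat.
Decompose list/1: tup3(S1,int,nat) =?= S2.
Bind S2 := tup3(S1,int,nat); substituting into the one remaining equation that mentions S2 gives: tup3(B,C,tup3(B,char,option(tup3(S1,int,nat)))) =?= tup3(tup3(S1,int,nat),tup3(string,int,C),tup3(U,char,T1)).
Decompose list/1: list(nat) =?= S1.
Bind S1 := list(nat); substituting into the remaining equation gives: tup3(B,C,tup3(B,char,option(tup3(list(nat),int,nat)))) =?= tup3(tup3(list(nat),int,nat),tup3(string,int,C),tup3(U,char,T1)). Substituting into the earlier binding gives S2 := tup3(list(nat),int,nat).
Decompose tup3/3: B =?= tup3(list(nat),int,nat),  C =?= tup3(string,int,C),  tup3(B,char,option(tup3(list(nat),int,nat))) =?= tup3(U,char,T1).
Bind B := tup3(list(nat),int,nat); substituting into the one remaining equation that mentions B gives: tup3(tup3(list(nat),int,nat),char,option(tup3(list(nat),int,nat))) =?= tup3(U,char,T1).
Occurs check fails: C occurs in tup3(string,int,C); the equation C =?= tup3(string,int,C) has no finite solution.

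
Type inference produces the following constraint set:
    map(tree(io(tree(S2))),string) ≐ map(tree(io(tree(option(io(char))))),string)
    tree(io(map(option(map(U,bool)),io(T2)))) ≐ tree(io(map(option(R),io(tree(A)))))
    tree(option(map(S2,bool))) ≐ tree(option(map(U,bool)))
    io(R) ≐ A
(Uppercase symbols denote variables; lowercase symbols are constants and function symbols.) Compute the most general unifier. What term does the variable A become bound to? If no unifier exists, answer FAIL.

io(map(option(io(char)),bool))

Decompose map/2: tree(io(tree(S2))) ≐ tree(io(tree(option(io(char))))),  string ≐ string.
Decompose tree/1: io(tree(S2)) ≐ io(tree(option(io(char)))).
Decompose io/1: tree(S2) ≐ tree(option(io(char))).
Decompose tree/1: S2 ≐ option(io(char)).
Bind S2 := option(io(char)); substituting into the one remaining equation that mentions S2 gives: tree(option(map(option(io(char)),bool))) ≐ tree(option(map(U,bool))).
Delete trivial equation string ≐ string.
Decompose tree/1: io(map(option(map(U,bool)),io(T2))) ≐ io(map(option(R),io(tree(A)))).
Decompose io/1: map(option(map(U,bool)),io(T2)) ≐ map(option(R),io(tree(A))).
Decompose map/2: option(map(U,bool)) ≐ option(R),  io(T2) ≐ io(tree(A)).
Decompose option/1: map(U,bool) ≐ R.
Bind R := map(U,bool); substituting into the one remaining equation that mentions R gives: io(map(U,bool)) ≐ A.
Decompose io/1: T2 ≐ tree(A).
Bind T2 := tree(A); no other remaining equation mentions T2.
Decompose tree/1: option(map(option(io(char)),bool)) ≐ option(map(U,bool)).
Decompose option/1: map(option(io(char)),bool) ≐ map(U,bool).
Decompose map/2: option(io(char)) ≐ U,  bool ≐ bool.
Bind U := option(io(char)); substituting into the one remaining equation that mentions U gives: io(map(option(io(char)),bool)) ≐ A. Substituting into the earlier binding gives R := map(option(io(char)),bool).
Delete trivial equation bool ≐ bool.
Bind A := io(map(option(io(char)),bool)). Substituting into the earlier binding gives T2 := tree(io(map(option(io(char)),bool))).
MGU = { S2 := option(io(char)), R := map(option(io(char)),bool), T2 := tree(io(map(option(io(char)),bool))), U := option(io(char)), A := io(map(option(io(char)),bool)) }, so A := io(map(option(io(char)),bool)).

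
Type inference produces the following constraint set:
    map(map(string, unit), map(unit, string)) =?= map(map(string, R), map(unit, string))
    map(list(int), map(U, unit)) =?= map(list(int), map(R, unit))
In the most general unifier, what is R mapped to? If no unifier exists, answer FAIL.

unit

Decompose map/2: map(string, unit) =?= map(string, R),  map(unit, string) =?= map(unit, string).
Decompose map/2: string =?= string,  unit =?= R.
Delete trivial equation string =?= string.
Bind R := unit; substituting into the one remaining equation that mentions R gives: map(list(int), map(U, unit)) =?= map(list(int), map(unit, unit)).
Delete trivial equation map(unit, string) =?= map(unit, string).
Decompose map/2: list(int) =?= list(int),  map(U, unit) =?= map(unit, unit).
Delete trivial equation list(int) =?= list(int).
Decompose map/2: U =?= unit,  unit =?= unit.
Bind U := unit; no other remaining equation mentions U.
Delete trivial equation unit =?= unit.
MGU = { R -> unit, U -> unit }, so R -> unit.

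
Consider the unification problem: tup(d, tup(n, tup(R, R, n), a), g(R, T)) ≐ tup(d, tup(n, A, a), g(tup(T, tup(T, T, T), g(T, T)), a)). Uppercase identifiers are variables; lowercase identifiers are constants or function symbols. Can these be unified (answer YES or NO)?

YES

Decompose tup/3: d ≐ d,  tup(n, tup(R, R, n), a) ≐ tup(n, A, a),  g(R, T) ≐ g(tup(T, tup(T, T, T), g(T, T)), a).
Delete trivial equation d ≐ d.
Decompose tup/3: n ≐ n,  tup(R, R, n) ≐ A,  a ≐ a.
Delete trivial equation n ≐ n.
Bind A := tup(R, R, n); no other remaining equation mentions A.
Delete trivial equation a ≐ a.
Decompose g/2: R ≐ tup(T, tup(T, T, T), g(T, T)),  T ≐ a.
Bind R := tup(T, tup(T, T, T), g(T, T)); no other remaining equation mentions R. Substituting into the earlier binding gives A := tup(tup(T, tup(T, T, T), g(T, T)), tup(T, tup(T, T, T), g(T, T)), n).
Bind T := a. Substituting into the earlier bindings gives A := tup(tup(a, tup(a, a, a), g(a, a)), tup(a, tup(a, a, a), g(a, a)), n), R := tup(a, tup(a, a, a), g(a, a)).
No equations remain and no clash or occurs-check failure arose, so a unifier exists.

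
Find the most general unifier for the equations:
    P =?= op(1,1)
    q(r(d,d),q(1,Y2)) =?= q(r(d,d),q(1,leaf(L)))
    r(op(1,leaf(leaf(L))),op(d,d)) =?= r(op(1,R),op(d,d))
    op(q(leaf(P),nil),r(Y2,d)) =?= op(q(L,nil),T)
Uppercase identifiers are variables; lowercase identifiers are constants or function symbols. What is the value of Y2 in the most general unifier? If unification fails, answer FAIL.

Bind P := op(1,1); substituting into the one remaining equation that mentions P gives: op(q(leaf(op(1,1)),nil),r(Y2,d)) =?= op(q(L,nil),T).
Decompose q/2: r(d,d) =?= r(d,d),  q(1,Y2) =?= q(1,leaf(L)).
Delete trivial equation r(d,d) =?= r(d,d).
Decompose q/2: 1 =?= 1,  Y2 =?= leaf(L).
Delete trivial equation 1 =?= 1.
Bind Y2 := leaf(L); substituting into the one remaining equation that mentions Y2 gives: op(q(leaf(op(1,1)),nil),r(leaf(L),d)) =?= op(q(L,nil),T).
Decompose r/2: op(1,leaf(leaf(L))) =?= op(1,R),  op(d,d) =?= op(d,d).
Decompose op/2: 1 =?= 1,  leaf(leaf(L)) =?= R.
Delete trivial equation 1 =?= 1.
Bind R := leaf(leaf(L)); no other remaining equation mentions R.
Delete trivial equation op(d,d) =?= op(d,d).
Decompose op/2: q(leaf(op(1,1)),nil) =?= q(L,nil),  r(leaf(L),d) =?= T.
Decompose q/2: leaf(op(1,1)) =?= L,  nil =?= nil.
Bind L := leaf(op(1,1)); substituting into the one remaining equation that mentions L gives: r(leaf(leaf(op(1,1))),d) =?= T. Substituting into the earlier bindings gives Y2 := leaf(leaf(op(1,1))), R := leaf(leaf(leaf(op(1,1)))).
Delete trivial equation nil =?= nil.
Bind T := r(leaf(leaf(op(1,1))),d).
MGU = { P := op(1,1), Y2 := leaf(leaf(op(1,1))), R := leaf(leaf(leaf(op(1,1)))), L := leaf(op(1,1)), T := r(leaf(leaf(op(1,1))),d) }, so Y2 := leaf(leaf(op(1,1))).

leaf(leaf(op(1,1)))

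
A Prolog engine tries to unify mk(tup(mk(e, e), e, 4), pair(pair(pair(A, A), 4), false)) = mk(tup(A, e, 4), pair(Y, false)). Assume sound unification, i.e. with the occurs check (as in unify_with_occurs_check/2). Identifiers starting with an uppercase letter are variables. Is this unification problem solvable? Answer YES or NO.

Decompose mk/2: tup(mk(e, e), e, 4) = tup(A, e, 4),  pair(pair(pair(A, A), 4), false) = pair(Y, false).
Decompose tup/3: mk(e, e) = A,  e = e,  4 = 4.
Bind A := mk(e, e); substituting into the one remaining equation that mentions A gives: pair(pair(pair(mk(e, e), mk(e, e)), 4), false) = pair(Y, false).
Delete trivial equation e = e.
Delete trivial equation 4 = 4.
Decompose pair/2: pair(pair(mk(e, e), mk(e, e)), 4) = Y,  false = false.
Bind Y := pair(pair(mk(e, e), mk(e, e)), 4); no other remaining equation mentions Y.
Delete trivial equation false = false.
No equations remain and no clash or occurs-check failure arose, so a unifier exists.

YES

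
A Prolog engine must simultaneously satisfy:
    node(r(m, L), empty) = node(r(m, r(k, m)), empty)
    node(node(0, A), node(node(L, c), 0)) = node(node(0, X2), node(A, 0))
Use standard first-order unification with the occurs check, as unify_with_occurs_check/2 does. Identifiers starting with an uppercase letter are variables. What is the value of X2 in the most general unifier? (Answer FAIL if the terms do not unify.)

node(r(k, m), c)

Decompose node/2: r(m, L) = r(m, r(k, m)),  empty = empty.
Decompose r/2: m = m,  L = r(k, m).
Delete trivial equation m = m.
Bind L := r(k, m); substituting into the one remaining equation that mentions L gives: node(node(0, A), node(node(r(k, m), c), 0)) = node(node(0, X2), node(A, 0)).
Delete trivial equation empty = empty.
Decompose node/2: node(0, A) = node(0, X2),  node(node(r(k, m), c), 0) = node(A, 0).
Decompose node/2: 0 = 0,  A = X2.
Delete trivial equation 0 = 0.
Bind A := X2; substituting into the remaining equation gives: node(node(r(k, m), c), 0) = node(X2, 0).
Decompose node/2: node(r(k, m), c) = X2,  0 = 0.
Bind X2 := node(r(k, m), c); no other remaining equation mentions X2. Substituting into the earlier binding gives A := node(r(k, m), c).
Delete trivial equation 0 = 0.
MGU = { L ↦ r(k, m), A ↦ node(r(k, m), c), X2 ↦ node(r(k, m), c) }, so X2 ↦ node(r(k, m), c).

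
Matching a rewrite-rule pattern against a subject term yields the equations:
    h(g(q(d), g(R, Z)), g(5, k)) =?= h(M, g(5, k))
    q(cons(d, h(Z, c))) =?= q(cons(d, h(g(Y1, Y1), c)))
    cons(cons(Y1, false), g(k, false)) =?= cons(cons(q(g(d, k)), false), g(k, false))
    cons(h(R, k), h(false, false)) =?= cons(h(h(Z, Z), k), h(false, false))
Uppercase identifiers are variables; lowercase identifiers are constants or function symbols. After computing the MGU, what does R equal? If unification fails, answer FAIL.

h(g(q(g(d, k)), q(g(d, k))), g(q(g(d, k)), q(g(d, k))))

Decompose h/2: g(q(d), g(R, Z)) =?= M,  g(5, k) =?= g(5, k).
Bind M := g(q(d), g(R, Z)); no other remaining equation mentions M.
Delete trivial equation g(5, k) =?= g(5, k).
Decompose q/1: cons(d, h(Z, c)) =?= cons(d, h(g(Y1, Y1), c)).
Decompose cons/2: d =?= d,  h(Z, c) =?= h(g(Y1, Y1), c).
Delete trivial equation d =?= d.
Decompose h/2: Z =?= g(Y1, Y1),  c =?= c.
Bind Z := g(Y1, Y1); substituting into the one remaining equation that mentions Z gives: cons(h(R, k), h(false, false)) =?= cons(h(h(g(Y1, Y1), g(Y1, Y1)), k), h(false, false)). Substituting into the earlier binding gives M := g(q(d), g(R, g(Y1, Y1))).
Delete trivial equation c =?= c.
Decompose cons/2: cons(Y1, false) =?= cons(q(g(d, k)), false),  g(k, false) =?= g(k, false).
Decompose cons/2: Y1 =?= q(g(d, k)),  false =?= false.
Bind Y1 := q(g(d, k)); substituting into the one remaining equation that mentions Y1 gives: cons(h(R, k), h(false, false)) =?= cons(h(h(g(q(g(d, k)), q(g(d, k))), g(q(g(d, k)), q(g(d, k)))), k), h(false, false)). Substituting into the earlier bindings gives M := g(q(d), g(R, g(q(g(d, k)), q(g(d, k))))), Z := g(q(g(d, k)), q(g(d, k))).
Delete trivial equation false =?= false.
Delete trivial equation g(k, false) =?= g(k, false).
Decompose cons/2: h(R, k) =?= h(h(g(q(g(d, k)), q(g(d, k))), g(q(g(d, k)), q(g(d, k)))), k),  h(false, false) =?= h(false, false).
Decompose h/2: R =?= h(g(q(g(d, k)), q(g(d, k))), g(q(g(d, k)), q(g(d, k)))),  k =?= k.
Bind R := h(g(q(g(d, k)), q(g(d, k))), g(q(g(d, k)), q(g(d, k)))); no other remaining equation mentions R. Substituting into the earlier binding gives M := g(q(d), g(h(g(q(g(d, k)), q(g(d, k))), g(q(g(d, k)), q(g(d, k)))), g(q(g(d, k)), q(g(d, k))))).
Delete trivial equation k =?= k.
Delete trivial equation h(false, false) =?= h(false, false).
MGU = { M ↦ g(q(d), g(h(g(q(g(d, k)), q(g(d, k))), g(q(g(d, k)), q(g(d, k)))), g(q(g(d, k)), q(g(d, k))))), Z ↦ g(q(g(d, k)), q(g(d, k))), Y1 ↦ q(g(d, k)), R ↦ h(g(q(g(d, k)), q(g(d, k))), g(q(g(d, k)), q(g(d, k)))) }, so R ↦ h(g(q(g(d, k)), q(g(d, k))), g(q(g(d, k)), q(g(d, k)))).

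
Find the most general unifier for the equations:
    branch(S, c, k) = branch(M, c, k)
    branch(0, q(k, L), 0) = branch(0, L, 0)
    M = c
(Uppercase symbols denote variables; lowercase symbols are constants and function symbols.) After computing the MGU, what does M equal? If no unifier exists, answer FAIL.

FAIL

Decompose branch/3: S = M,  c = c,  k = k.
Bind S := M; no other remaining equation mentions S.
Delete trivial equation c = c.
Delete trivial equation k = k.
Decompose branch/3: 0 = 0,  q(k, L) = L,  0 = 0.
Delete trivial equation 0 = 0.
Occurs check fails: L occurs in q(k, L); the equation L = q(k, L) has no finite solution.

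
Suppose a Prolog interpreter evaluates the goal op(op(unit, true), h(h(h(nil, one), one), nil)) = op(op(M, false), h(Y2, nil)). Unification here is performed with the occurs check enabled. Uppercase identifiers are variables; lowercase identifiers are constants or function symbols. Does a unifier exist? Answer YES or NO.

Decompose op/2: op(unit, true) = op(M, false),  h(h(h(nil, one), one), nil) = h(Y2, nil).
Decompose op/2: unit = M,  true = false.
Bind M := unit; no other remaining equation mentions M.
Clash: constants true and false differ; no unifier exists.

NO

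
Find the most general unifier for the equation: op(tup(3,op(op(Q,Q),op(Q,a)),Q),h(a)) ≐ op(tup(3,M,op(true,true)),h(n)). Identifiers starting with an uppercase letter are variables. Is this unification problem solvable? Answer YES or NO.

Decompose op/2: tup(3,op(op(Q,Q),op(Q,a)),Q) ≐ tup(3,M,op(true,true)),  h(a) ≐ h(n).
Decompose tup/3: 3 ≐ 3,  op(op(Q,Q),op(Q,a)) ≐ M,  Q ≐ op(true,true).
Delete trivial equation 3 ≐ 3.
Bind M := op(op(Q,Q),op(Q,a)); no other remaining equation mentions M.
Bind Q := op(true,true); no other remaining equation mentions Q. Substituting into the earlier binding gives M := op(op(op(true,true),op(true,true)),op(op(true,true),a)).
Decompose h/1: a ≐ n.
Clash: constants a and n differ; no unifier exists.

NO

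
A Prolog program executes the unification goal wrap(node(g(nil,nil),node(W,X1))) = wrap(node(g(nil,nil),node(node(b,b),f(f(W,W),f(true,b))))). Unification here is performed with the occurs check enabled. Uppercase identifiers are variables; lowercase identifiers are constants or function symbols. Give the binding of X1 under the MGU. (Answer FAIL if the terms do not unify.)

Decompose wrap/1: node(g(nil,nil),node(W,X1)) = node(g(nil,nil),node(node(b,b),f(f(W,W),f(true,b)))).
Decompose node/2: g(nil,nil) = g(nil,nil),  node(W,X1) = node(node(b,b),f(f(W,W),f(true,b))).
Delete trivial equation g(nil,nil) = g(nil,nil).
Decompose node/2: W = node(b,b),  X1 = f(f(W,W),f(true,b)).
Bind W := node(b,b); substituting into the remaining equation gives: X1 = f(f(node(b,b),node(b,b)),f(true,b)).
Bind X1 := f(f(node(b,b),node(b,b)),f(true,b)).
MGU = { W ↦ node(b,b), X1 ↦ f(f(node(b,b),node(b,b)),f(true,b)) }, so X1 ↦ f(f(node(b,b),node(b,b)),f(true,b)).

f(f(node(b,b),node(b,b)),f(true,b))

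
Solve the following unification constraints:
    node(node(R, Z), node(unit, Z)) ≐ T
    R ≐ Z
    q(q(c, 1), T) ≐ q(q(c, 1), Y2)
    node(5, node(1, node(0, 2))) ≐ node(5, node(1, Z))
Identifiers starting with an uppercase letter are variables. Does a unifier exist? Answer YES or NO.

YES

Bind T := node(node(R, Z), node(unit, Z)); substituting into the one remaining equation that mentions T gives: q(q(c, 1), node(node(R, Z), node(unit, Z))) ≐ q(q(c, 1), Y2).
Bind R := Z; substituting into the one remaining equation that mentions R gives: q(q(c, 1), node(node(Z, Z), node(unit, Z))) ≐ q(q(c, 1), Y2). Substituting into the earlier binding gives T := node(node(Z, Z), node(unit, Z)).
Decompose q/2: q(c, 1) ≐ q(c, 1),  node(node(Z, Z), node(unit, Z)) ≐ Y2.
Delete trivial equation q(c, 1) ≐ q(c, 1).
Bind Y2 := node(node(Z, Z), node(unit, Z)); no other remaining equation mentions Y2.
Decompose node/2: 5 ≐ 5,  node(1, node(0, 2)) ≐ node(1, Z).
Delete trivial equation 5 ≐ 5.
Decompose node/2: 1 ≐ 1,  node(0, 2) ≐ Z.
Delete trivial equation 1 ≐ 1.
Bind Z := node(0, 2). Substituting into the earlier bindings gives T := node(node(node(0, 2), node(0, 2)), node(unit, node(0, 2))), R := node(0, 2), Y2 := node(node(node(0, 2), node(0, 2)), node(unit, node(0, 2))).
No equations remain and no clash or occurs-check failure arose, so a unifier exists.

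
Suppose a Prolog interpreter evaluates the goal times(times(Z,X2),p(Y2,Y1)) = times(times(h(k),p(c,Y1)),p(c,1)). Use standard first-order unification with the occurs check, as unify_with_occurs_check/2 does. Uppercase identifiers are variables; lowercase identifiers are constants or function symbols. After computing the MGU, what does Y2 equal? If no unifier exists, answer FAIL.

c

Decompose times/2: times(Z,X2) = times(h(k),p(c,Y1)),  p(Y2,Y1) = p(c,1).
Decompose times/2: Z = h(k),  X2 = p(c,Y1).
Bind Z := h(k); no other remaining equation mentions Z.
Bind X2 := p(c,Y1); no other remaining equation mentions X2.
Decompose p/2: Y2 = c,  Y1 = 1.
Bind Y2 := c; no other remaining equation mentions Y2.
Bind Y1 := 1. Substituting into the earlier binding gives X2 := p(c,1).
MGU = { Z ↦ h(k), X2 ↦ p(c,1), Y2 ↦ c, Y1 ↦ 1 }, so Y2 ↦ c.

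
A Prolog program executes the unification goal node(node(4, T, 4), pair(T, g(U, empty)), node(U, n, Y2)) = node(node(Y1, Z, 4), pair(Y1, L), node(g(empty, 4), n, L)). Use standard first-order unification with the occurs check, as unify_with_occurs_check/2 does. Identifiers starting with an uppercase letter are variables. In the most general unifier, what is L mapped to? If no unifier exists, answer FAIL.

g(g(empty, 4), empty)

Decompose node/3: node(4, T, 4) = node(Y1, Z, 4),  pair(T, g(U, empty)) = pair(Y1, L),  node(U, n, Y2) = node(g(empty, 4), n, L).
Decompose node/3: 4 = Y1,  T = Z,  4 = 4.
Bind Y1 := 4; substituting into the one remaining equation that mentions Y1 gives: pair(T, g(U, empty)) = pair(4, L).
Bind T := Z; substituting into the one remaining equation that mentions T gives: pair(Z, g(U, empty)) = pair(4, L).
Delete trivial equation 4 = 4.
Decompose pair/2: Z = 4,  g(U, empty) = L.
Bind Z := 4; no other remaining equation mentions Z. Substituting into the earlier binding gives T := 4.
Bind L := g(U, empty); substituting into the remaining equation gives: node(U, n, Y2) = node(g(empty, 4), n, g(U, empty)).
Decompose node/3: U = g(empty, 4),  n = n,  Y2 = g(U, empty).
Bind U := g(empty, 4); substituting into the one remaining equation that mentions U gives: Y2 = g(g(empty, 4), empty). Substituting into the earlier binding gives L := g(g(empty, 4), empty).
Delete trivial equation n = n.
Bind Y2 := g(g(empty, 4), empty).
MGU = { Y1 ↦ 4, T ↦ 4, Z ↦ 4, L ↦ g(g(empty, 4), empty), U ↦ g(empty, 4), Y2 ↦ g(g(empty, 4), empty) }, so L ↦ g(g(empty, 4), empty).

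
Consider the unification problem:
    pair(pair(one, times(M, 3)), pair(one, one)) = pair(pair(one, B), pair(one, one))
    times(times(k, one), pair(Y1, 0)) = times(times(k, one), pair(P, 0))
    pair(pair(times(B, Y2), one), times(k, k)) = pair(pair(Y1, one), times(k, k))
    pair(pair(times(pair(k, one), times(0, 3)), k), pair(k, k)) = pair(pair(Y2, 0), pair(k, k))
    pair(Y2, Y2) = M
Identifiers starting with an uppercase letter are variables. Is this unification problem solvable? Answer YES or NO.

Decompose pair/2: pair(one, times(M, 3)) = pair(one, B),  pair(one, one) = pair(one, one).
Decompose pair/2: one = one,  times(M, 3) = B.
Delete trivial equation one = one.
Bind B := times(M, 3); substituting into the one remaining equation that mentions B gives: pair(pair(times(times(M, 3), Y2), one), times(k, k)) = pair(pair(Y1, one), times(k, k)).
Delete trivial equation pair(one, one) = pair(one, one).
Decompose times/2: times(k, one) = times(k, one),  pair(Y1, 0) = pair(P, 0).
Delete trivial equation times(k, one) = times(k, one).
Decompose pair/2: Y1 = P,  0 = 0.
Bind Y1 := P; substituting into the one remaining equation that mentions Y1 gives: pair(pair(times(times(M, 3), Y2), one), times(k, k)) = pair(pair(P, one), times(k, k)).
Delete trivial equation 0 = 0.
Decompose pair/2: pair(times(times(M, 3), Y2), one) = pair(P, one),  times(k, k) = times(k, k).
Decompose pair/2: times(times(M, 3), Y2) = P,  one = one.
Bind P := times(times(M, 3), Y2); no other remaining equation mentions P. Substituting into the earlier binding gives Y1 := times(times(M, 3), Y2).
Delete trivial equation one = one.
Delete trivial equation times(k, k) = times(k, k).
Decompose pair/2: pair(times(pair(k, one), times(0, 3)), k) = pair(Y2, 0),  pair(k, k) = pair(k, k).
Decompose pair/2: times(pair(k, one), times(0, 3)) = Y2,  k = 0.
Bind Y2 := times(pair(k, one), times(0, 3)); substituting into the one remaining equation that mentions Y2 gives: pair(times(pair(k, one), times(0, 3)), times(pair(k, one), times(0, 3))) = M. Substituting into the earlier bindings gives Y1 := times(times(M, 3), times(pair(k, one), times(0, 3))), P := times(times(M, 3), times(pair(k, one), times(0, 3))).
Clash: constants k and 0 differ; no unifier exists.

NO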